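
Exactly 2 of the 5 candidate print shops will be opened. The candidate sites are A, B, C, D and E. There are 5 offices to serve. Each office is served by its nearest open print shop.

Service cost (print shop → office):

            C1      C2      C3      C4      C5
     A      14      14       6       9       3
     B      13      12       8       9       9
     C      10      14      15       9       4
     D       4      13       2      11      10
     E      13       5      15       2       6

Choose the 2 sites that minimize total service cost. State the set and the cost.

With exactly 2 open, each office uses its cheapest among the chosen.
{D, E}: C1→D 4, C2→E 5, C3→D 2, C4→E 2, C5→E 6. Service cost 19.
{A, E}: service cost 29
{A, D}: service cost 31
Among all 10 size-2 choices, {D, E} is lowest.

Choose D and E; total service cost 19.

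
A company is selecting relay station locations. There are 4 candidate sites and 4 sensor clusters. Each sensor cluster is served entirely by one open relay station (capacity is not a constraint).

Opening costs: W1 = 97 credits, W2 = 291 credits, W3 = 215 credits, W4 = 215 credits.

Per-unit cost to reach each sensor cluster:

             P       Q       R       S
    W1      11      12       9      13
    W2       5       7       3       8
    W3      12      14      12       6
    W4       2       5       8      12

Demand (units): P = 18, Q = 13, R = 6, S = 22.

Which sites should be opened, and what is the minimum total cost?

Open W4 only; minimum total cost 628.

For any fixed open set, each sensor cluster goes to its cheapest open site; total = fixed + service.
{W4}: P→W4 2·18=36, Q→W4 5·13=65, R→W4 8·6=48, S→W4 12·22=264. Service 413; fixed 215; total 628.
{W2}: P→W2 5·18=90, Q→W2 7·13=91, R→W2 3·6=18, S→W2 8·22=176. Service 375; fixed 291; total 666.
{W3, W4}: P→W4 2·18=36, Q→W4 5·13=65, R→W4 8·6=48, S→W3 6·22=132. Service 281; fixed 430; total 711.
{W1, W2, W3, W4}: service 251 + fixed 818 = 1069
(All 15 nonempty subsets were checked; W4 only is lowest.)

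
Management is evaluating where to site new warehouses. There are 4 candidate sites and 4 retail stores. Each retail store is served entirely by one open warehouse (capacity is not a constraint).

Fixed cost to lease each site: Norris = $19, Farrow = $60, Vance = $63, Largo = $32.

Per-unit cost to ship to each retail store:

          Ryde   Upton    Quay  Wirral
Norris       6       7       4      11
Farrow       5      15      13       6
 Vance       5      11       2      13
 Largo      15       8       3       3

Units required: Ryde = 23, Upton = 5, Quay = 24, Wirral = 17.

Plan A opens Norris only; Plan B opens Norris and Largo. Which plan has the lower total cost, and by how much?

Plan A: {Norris}: Ryde→Norris 6·23=138, Upton→Norris 7·5=35, Quay→Norris 4·24=96, Wirral→Norris 11·17=187. Service 456; fixed 19; total 475.
Plan B: {Norris, Largo}: Ryde→Norris 6·23=138, Upton→Norris 7·5=35, Quay→Largo 3·24=72, Wirral→Largo 3·17=51. Service 296; fixed 51; total 347.
Difference: |475 − 347| = 128.

Plan B is cheaper by 128.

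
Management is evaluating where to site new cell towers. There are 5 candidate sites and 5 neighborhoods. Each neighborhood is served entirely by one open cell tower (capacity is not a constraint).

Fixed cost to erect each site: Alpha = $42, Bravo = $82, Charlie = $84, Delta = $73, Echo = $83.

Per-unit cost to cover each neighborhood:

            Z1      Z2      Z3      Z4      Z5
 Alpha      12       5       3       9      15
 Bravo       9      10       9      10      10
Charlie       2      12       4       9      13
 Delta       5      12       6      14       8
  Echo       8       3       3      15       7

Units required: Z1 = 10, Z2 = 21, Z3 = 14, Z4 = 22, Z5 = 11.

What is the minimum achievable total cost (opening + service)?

Minimum total cost: 567

For any fixed open set, each neighborhood goes to its cheapest open site; total = fixed + service.
{Charlie, Echo}: Z1→Charlie 2·10=20, Z2→Echo 3·21=63, Z3→Echo 3·14=42, Z4→Charlie 9·22=198, Z5→Echo 7·11=77. Service 400; fixed 167; total 567.
{Alpha, Echo}: service 460 + fixed 125 = 585
{Alpha, Delta}: Z1→Delta 5·10=50, Z2→Alpha 5·21=105, Z3→Alpha 3·14=42, Z4→Alpha 9·22=198, Z5→Delta 8·11=88. Service 483; fixed 115; total 598.
{Alpha, Bravo, Charlie, Delta, Echo}: service 400 + fixed 364 = 764
No other subset beats 567.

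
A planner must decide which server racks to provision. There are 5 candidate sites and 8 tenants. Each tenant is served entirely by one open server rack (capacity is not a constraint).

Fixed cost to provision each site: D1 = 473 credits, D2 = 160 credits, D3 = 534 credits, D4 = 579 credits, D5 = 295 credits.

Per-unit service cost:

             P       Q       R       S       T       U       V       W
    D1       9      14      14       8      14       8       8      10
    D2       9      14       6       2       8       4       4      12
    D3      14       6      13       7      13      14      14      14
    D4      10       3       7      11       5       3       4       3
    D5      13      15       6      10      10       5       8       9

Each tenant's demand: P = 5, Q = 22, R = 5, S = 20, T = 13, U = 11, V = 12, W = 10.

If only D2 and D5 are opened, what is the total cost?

Total cost: 1164

Each tenant is assigned to its cheapest site among the open ones.
{D2, D5}: P→D2 9·5=45, Q→D2 14·22=308, R→D2 6·5=30, S→D2 2·20=40, T→D2 8·13=104, U→D2 4·11=44, V→D2 4·12=48, W→D5 9·10=90. Service 709; fixed 455; total 1164.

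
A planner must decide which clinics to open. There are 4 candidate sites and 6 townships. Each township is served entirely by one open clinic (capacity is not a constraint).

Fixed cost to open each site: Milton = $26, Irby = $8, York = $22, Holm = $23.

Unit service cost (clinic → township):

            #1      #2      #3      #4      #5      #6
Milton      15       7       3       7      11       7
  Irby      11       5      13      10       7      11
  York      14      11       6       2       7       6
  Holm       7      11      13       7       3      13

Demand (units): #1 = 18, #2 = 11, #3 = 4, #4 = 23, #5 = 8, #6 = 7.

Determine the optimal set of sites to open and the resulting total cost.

Open Irby, York and Holm; minimum total cost 370.

For any fixed open set, each township goes to its cheapest open site; total = fixed + service.
{Irby, York, Holm}: #1→Holm 7·18=126, #2→Irby 5·11=55, #3→York 6·4=24, #4→York 2·23=46, #5→Holm 3·8=24, #6→York 6·7=42. Service 317; fixed 53; total 370.
{Milton, Irby, York, Holm}: service 305 + fixed 79 = 384
{Milton, York, Holm}: #1→Holm 7·18=126, #2→Milton 7·11=77, #3→Milton 3·4=12, #4→York 2·23=46, #5→Holm 3·8=24, #6→York 6·7=42. Service 327; fixed 71; total 398.
{Irby}: service 668 + fixed 8 = 676
No other subset beats 370.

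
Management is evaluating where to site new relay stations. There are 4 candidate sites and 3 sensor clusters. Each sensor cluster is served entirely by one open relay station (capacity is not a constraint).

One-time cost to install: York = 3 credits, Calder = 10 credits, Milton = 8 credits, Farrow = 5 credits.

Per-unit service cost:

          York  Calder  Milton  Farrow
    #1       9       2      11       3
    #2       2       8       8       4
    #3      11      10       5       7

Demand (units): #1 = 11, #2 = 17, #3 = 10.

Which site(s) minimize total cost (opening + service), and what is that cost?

For any fixed open set, each sensor cluster goes to its cheapest open site; total = fixed + service.
{York, Calder, Milton}: #1→Calder 2·11=22, #2→York 2·17=34, #3→Milton 5·10=50. Service 106; fixed 21; total 127.
{York, Calder, Milton, Farrow}: service 106 + fixed 26 = 132
{York, Milton, Farrow}: service 117 + fixed 16 = 133
{York}: service 243 + fixed 3 = 246
No other subset beats 127.

Open York, Calder and Milton; minimum total cost 127.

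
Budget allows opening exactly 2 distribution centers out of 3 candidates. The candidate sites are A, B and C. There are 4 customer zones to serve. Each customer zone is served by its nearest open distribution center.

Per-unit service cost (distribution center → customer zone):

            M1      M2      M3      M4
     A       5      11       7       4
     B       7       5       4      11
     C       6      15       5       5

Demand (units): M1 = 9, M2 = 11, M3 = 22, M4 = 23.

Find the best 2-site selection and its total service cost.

With exactly 2 open, each customer zone uses its cheapest among the chosen.
{A, B}: M1→A 5·9=45, M2→B 5·11=55, M3→B 4·22=88, M4→A 4·23=92. Service cost 280.
{B, C}: service cost 312
{A, C}: service cost 368
Among all 3 size-2 choices, {A, B} is lowest.

Choose A and B; total service cost 280.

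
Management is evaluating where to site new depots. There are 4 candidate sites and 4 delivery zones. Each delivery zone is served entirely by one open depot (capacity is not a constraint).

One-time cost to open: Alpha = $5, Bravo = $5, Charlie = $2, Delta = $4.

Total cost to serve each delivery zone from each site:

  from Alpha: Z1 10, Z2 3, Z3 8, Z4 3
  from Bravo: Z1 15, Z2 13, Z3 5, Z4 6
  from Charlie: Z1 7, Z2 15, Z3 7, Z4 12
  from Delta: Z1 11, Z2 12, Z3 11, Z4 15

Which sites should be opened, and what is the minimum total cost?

Open Alpha and Charlie; minimum total cost 27.

For any fixed open set, each delivery zone goes to its cheapest open site; total = fixed + service.
{Alpha, Charlie}: Z1→Charlie 7, Z2→Alpha 3, Z3→Charlie 7, Z4→Alpha 3. Service 20; fixed 7; total 27.
{Alpha}: service 24 + fixed 5 = 29
{Alpha, Bravo, Charlie}: service 18 + fixed 12 = 30
{Alpha, Bravo, Charlie, Delta}: service 18 + fixed 16 = 34
(All 15 nonempty subsets were checked; Alpha and Charlie is lowest.)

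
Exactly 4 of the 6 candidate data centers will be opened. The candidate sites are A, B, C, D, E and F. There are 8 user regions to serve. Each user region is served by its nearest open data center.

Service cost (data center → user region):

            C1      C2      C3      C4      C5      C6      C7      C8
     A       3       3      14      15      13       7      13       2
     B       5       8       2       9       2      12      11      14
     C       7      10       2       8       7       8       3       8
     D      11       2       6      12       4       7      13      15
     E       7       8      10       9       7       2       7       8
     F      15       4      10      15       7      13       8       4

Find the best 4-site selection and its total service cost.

With exactly 4 open, each user region uses its cheapest among the chosen.
{A, B, C, E}: C1→A 3, C2→A 3, C3→B 2, C4→C 8, C5→B 2, C6→E 2, C7→C 3, C8→A 2. Service cost 25.
{A, C, D, E}: service cost 26
{A, B, C, D}: service cost 29
Among all 15 size-4 choices, {A, B, C, E} is lowest.

Choose A, B, C and E; total service cost 25.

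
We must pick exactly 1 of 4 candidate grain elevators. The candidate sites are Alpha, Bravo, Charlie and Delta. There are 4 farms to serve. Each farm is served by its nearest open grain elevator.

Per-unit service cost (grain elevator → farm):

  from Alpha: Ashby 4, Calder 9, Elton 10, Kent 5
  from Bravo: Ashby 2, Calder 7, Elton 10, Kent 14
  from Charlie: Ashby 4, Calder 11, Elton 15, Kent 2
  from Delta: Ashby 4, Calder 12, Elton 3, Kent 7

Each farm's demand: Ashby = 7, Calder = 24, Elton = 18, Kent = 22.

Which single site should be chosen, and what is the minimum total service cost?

With exactly 1 open, each farm uses its cheapest among the chosen.
{Delta}: Ashby→Delta 4·7=28, Calder→Delta 12·24=288, Elton→Delta 3·18=54, Kent→Delta 7·22=154. Service cost 524.
{Alpha}: service cost 534
{Charlie}: service cost 606
Among all 4 size-1 choices, {Delta} is lowest.

Choose Delta only; total service cost 524.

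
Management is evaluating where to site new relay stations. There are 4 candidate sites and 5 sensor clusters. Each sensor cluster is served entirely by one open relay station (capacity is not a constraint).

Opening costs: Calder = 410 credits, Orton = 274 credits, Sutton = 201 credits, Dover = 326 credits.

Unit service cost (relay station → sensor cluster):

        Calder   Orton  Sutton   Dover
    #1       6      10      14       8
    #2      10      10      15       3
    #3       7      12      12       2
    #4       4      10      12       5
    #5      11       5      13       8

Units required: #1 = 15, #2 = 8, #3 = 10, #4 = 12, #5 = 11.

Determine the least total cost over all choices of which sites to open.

For any fixed open set, each sensor cluster goes to its cheapest open site; total = fixed + service.
{Dover}: #1→Dover 8·15=120, #2→Dover 3·8=24, #3→Dover 2·10=20, #4→Dover 5·12=60, #5→Dover 8·11=88. Service 312; fixed 326; total 638.
{Orton}: #1→Orton 10·15=150, #2→Orton 10·8=80, #3→Orton 12·10=120, #4→Orton 10·12=120, #5→Orton 5·11=55. Service 525; fixed 274; total 799.
{Calder}: service 409 + fixed 410 = 819
{Calder, Orton, Sutton, Dover}: service 237 + fixed 1211 = 1448
No other subset beats 638.

Minimum total cost: 638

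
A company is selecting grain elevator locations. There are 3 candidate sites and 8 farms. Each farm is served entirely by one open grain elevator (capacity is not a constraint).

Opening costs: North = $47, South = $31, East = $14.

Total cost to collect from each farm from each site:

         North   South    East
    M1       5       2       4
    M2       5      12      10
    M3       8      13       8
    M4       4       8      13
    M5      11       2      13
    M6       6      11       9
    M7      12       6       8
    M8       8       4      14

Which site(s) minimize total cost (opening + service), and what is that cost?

For any fixed open set, each farm goes to its cheapest open site; total = fixed + service.
{South}: M1→South 2, M2→South 12, M3→South 13, M4→South 8, M5→South 2, M6→South 11, M7→South 6, M8→South 4. Service 58; fixed 31; total 89.
{East}: service 79 + fixed 14 = 93
{South, East}: service 49 + fixed 45 = 94
{North, South, East}: M1→South 2, M2→North 5, M3→North 8, M4→North 4, M5→South 2, M6→North 6, M7→South 6, M8→South 4. Service 37; fixed 92; total 129.
No other subset beats 89.

Open South only; minimum total cost 89.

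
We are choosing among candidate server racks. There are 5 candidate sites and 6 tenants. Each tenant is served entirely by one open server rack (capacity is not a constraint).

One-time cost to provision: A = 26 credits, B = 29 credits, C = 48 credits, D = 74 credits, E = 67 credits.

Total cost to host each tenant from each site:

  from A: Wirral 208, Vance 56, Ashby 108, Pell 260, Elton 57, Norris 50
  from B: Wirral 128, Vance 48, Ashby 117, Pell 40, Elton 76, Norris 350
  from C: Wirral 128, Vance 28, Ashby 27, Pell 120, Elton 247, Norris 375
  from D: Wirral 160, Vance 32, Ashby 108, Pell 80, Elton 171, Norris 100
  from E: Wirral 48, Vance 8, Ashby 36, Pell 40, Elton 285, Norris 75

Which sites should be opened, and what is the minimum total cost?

For any fixed open set, each tenant goes to its cheapest open site; total = fixed + service.
{A, E}: Wirral→E 48, Vance→E 8, Ashby→E 36, Pell→E 40, Elton→A 57, Norris→A 50. Service 239; fixed 93; total 332.
{A, B, E}: Wirral→E 48, Vance→E 8, Ashby→E 36, Pell→B 40, Elton→A 57, Norris→A 50. Service 239; fixed 122; total 361.
{A, C, E}: service 230 + fixed 141 = 371
{A, B, C, D, E}: service 230 + fixed 244 = 474
No other subset beats 332.

Open A and E; minimum total cost 332.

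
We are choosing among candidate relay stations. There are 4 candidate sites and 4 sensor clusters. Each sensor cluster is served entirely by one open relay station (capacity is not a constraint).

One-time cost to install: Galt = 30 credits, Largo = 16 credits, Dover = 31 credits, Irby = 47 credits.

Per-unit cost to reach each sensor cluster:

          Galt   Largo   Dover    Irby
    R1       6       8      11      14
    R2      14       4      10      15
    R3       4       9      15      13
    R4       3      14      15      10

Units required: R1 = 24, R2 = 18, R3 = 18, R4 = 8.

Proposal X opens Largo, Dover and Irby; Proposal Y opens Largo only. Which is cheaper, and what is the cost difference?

Proposal X: {Largo, Dover, Irby}: R1→Largo 8·24=192, R2→Largo 4·18=72, R3→Largo 9·18=162, R4→Irby 10·8=80. Service 506; fixed 94; total 600.
Proposal Y: {Largo}: R1→Largo 8·24=192, R2→Largo 4·18=72, R3→Largo 9·18=162, R4→Largo 14·8=112. Service 538; fixed 16; total 554.
Difference: |600 − 554| = 46.

Proposal Y is cheaper by 46.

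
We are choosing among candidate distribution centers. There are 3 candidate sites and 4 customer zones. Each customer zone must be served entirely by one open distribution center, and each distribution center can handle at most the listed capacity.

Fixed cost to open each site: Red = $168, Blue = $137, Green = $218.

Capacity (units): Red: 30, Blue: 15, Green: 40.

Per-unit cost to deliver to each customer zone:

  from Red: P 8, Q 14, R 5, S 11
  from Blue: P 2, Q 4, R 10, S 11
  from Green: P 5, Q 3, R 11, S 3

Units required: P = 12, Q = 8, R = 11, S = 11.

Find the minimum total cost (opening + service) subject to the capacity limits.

Minimum total cost: 557

Open {Blue, Green}: P→Blue 2·12=24, Q→Green 3·8=24, R→Green 11·11=121, S→Green 3·11=33.
Loads: Blue carries 12/15, Green carries 30/40. Service 202; fixed 355; total 557.
Next best feasible plan costs 558.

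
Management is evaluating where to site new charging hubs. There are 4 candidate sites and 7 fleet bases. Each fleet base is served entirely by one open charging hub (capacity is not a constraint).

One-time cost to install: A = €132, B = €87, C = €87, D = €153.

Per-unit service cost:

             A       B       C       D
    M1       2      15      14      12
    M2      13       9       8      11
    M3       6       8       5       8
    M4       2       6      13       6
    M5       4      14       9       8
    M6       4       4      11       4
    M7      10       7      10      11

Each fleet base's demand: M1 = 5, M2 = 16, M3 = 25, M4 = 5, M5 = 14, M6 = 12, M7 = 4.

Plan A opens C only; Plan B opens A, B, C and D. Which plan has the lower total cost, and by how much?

Plan A: {C}: M1→C 14·5=70, M2→C 8·16=128, M3→C 5·25=125, M4→C 13·5=65, M5→C 9·14=126, M6→C 11·12=132, M7→C 10·4=40. Service 686; fixed 87; total 773.
Plan B: {A, B, C, D}: M1→A 2·5=10, M2→C 8·16=128, M3→C 5·25=125, M4→A 2·5=10, M5→A 4·14=56, M6→A 4·12=48, M7→B 7·4=28. Service 405; fixed 459; total 864.
Difference: |773 − 864| = 91.

Plan A is cheaper by 91.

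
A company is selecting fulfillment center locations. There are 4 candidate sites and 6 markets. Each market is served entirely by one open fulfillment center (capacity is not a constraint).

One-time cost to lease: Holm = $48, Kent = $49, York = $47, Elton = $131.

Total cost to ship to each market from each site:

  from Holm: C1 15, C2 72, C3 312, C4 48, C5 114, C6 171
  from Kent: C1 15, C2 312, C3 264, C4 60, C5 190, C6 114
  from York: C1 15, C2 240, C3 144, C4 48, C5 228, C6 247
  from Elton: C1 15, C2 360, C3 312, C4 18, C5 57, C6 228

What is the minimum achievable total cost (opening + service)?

Minimum total cost: 651

For any fixed open set, each market goes to its cheapest open site; total = fixed + service.
{Holm, Kent, York}: C1→Holm 15, C2→Holm 72, C3→York 144, C4→Holm 48, C5→Holm 114, C6→Kent 114. Service 507; fixed 144; total 651.
{Holm, York}: service 564 + fixed 95 = 659
{Holm, Kent, York, Elton}: service 420 + fixed 275 = 695
{York}: C1→York 15, C2→York 240, C3→York 144, C4→York 48, C5→York 228, C6→York 247. Service 922; fixed 47; total 969.
No other subset beats 651.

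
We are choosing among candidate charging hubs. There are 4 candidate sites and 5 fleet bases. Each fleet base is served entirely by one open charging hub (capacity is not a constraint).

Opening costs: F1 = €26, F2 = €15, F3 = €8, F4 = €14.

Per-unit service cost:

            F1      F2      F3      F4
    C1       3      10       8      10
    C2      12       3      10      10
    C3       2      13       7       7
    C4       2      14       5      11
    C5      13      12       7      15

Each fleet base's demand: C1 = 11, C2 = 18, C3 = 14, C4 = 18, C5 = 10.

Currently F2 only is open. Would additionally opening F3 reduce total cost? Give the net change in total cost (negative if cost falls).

Current service cost with {F2}: 718.
Adding F3: each fleet base re-picks its cheapest; new service cost 400, saving 318.
Extra fixed cost: 8. Net change = 8 − 318 = -310.
(Totals: 733 → 423.)

Yes — net change −310 (cost falls by 310).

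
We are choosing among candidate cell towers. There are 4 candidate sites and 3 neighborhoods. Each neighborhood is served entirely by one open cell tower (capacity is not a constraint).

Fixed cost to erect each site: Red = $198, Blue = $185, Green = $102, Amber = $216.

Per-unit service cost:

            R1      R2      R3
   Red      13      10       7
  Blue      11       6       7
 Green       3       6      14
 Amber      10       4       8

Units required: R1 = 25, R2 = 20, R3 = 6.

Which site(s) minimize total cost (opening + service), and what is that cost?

Open Green only; minimum total cost 381.

For any fixed open set, each neighborhood goes to its cheapest open site; total = fixed + service.
{Green}: R1→Green 3·25=75, R2→Green 6·20=120, R3→Green 14·6=84. Service 279; fixed 102; total 381.
{Green, Amber}: service 203 + fixed 318 = 521
{Blue, Green}: R1→Green 3·25=75, R2→Blue 6·20=120, R3→Blue 7·6=42. Service 237; fixed 287; total 524.
{Red, Blue, Green, Amber}: R1→Green 3·25=75, R2→Amber 4·20=80, R3→Red 7·6=42. Service 197; fixed 701; total 898.
No other subset beats 381.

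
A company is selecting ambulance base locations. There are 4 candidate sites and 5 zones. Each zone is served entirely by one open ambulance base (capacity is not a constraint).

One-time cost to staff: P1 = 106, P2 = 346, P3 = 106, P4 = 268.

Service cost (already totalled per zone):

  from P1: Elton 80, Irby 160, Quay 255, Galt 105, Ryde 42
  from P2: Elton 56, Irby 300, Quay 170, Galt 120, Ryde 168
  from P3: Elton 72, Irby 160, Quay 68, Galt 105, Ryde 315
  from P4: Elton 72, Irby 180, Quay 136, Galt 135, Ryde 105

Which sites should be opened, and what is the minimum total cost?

Open P1 and P3; minimum total cost 659.

For any fixed open set, each zone goes to its cheapest open site; total = fixed + service.
{P1, P3}: Elton→P3 72, Irby→P1 160, Quay→P3 68, Galt→P1 105, Ryde→P1 42. Service 447; fixed 212; total 659.
{P1}: service 642 + fixed 106 = 748
{P3}: service 720 + fixed 106 = 826
{P1, P2, P3, P4}: service 431 + fixed 826 = 1257
No other subset beats 659.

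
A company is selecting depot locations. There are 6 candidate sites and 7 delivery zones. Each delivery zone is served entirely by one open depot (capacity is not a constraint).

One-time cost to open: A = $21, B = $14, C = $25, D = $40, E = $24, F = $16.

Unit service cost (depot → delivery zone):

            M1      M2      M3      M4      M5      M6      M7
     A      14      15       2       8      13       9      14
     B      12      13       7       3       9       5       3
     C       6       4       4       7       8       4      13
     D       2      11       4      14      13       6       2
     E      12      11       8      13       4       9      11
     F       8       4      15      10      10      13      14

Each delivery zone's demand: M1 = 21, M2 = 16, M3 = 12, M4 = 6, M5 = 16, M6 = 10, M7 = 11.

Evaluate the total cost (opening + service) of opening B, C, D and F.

Each delivery zone is assigned to its cheapest site among the open ones.
{B, C, D, F}: M1→D 2·21=42, M2→C 4·16=64, M3→C 4·12=48, M4→B 3·6=18, M5→C 8·16=128, M6→C 4·10=40, M7→D 2·11=22. Service 362; fixed 95; total 457.

Total cost: 457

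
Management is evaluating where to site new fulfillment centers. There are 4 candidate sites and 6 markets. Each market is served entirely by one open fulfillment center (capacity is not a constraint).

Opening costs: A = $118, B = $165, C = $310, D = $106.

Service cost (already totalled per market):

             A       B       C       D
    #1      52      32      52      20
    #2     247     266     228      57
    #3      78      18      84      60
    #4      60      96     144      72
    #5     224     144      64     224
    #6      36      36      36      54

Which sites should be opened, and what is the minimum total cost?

For any fixed open set, each market goes to its cheapest open site; total = fixed + service.
{D}: #1→D 20, #2→D 57, #3→D 60, #4→D 72, #5→D 224, #6→D 54. Service 487; fixed 106; total 593.
{B, D}: #1→D 20, #2→D 57, #3→B 18, #4→D 72, #5→B 144, #6→B 36. Service 347; fixed 271; total 618.
{A, D}: service 457 + fixed 224 = 681
{A, B, C, D}: #1→D 20, #2→D 57, #3→B 18, #4→A 60, #5→C 64, #6→A 36. Service 255; fixed 699; total 954.
No other subset beats 593.

Open D only; minimum total cost 593.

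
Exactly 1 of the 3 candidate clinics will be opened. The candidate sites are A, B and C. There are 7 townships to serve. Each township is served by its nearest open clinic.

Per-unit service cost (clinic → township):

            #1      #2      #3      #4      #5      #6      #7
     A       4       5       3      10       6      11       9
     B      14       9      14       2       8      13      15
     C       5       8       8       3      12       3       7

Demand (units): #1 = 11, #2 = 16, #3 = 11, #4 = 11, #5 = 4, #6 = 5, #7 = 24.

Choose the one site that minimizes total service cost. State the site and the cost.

With exactly 1 open, each township uses its cheapest among the chosen.
{C}: #1→C 5·11=55, #2→C 8·16=128, #3→C 8·11=88, #4→C 3·11=33, #5→C 12·4=48, #6→C 3·5=15, #7→C 7·24=168. Service cost 535.
{A}: service cost 562
{B}: service cost 931
Among all 3 size-1 choices, {C} is lowest.

Choose C only; total service cost 535.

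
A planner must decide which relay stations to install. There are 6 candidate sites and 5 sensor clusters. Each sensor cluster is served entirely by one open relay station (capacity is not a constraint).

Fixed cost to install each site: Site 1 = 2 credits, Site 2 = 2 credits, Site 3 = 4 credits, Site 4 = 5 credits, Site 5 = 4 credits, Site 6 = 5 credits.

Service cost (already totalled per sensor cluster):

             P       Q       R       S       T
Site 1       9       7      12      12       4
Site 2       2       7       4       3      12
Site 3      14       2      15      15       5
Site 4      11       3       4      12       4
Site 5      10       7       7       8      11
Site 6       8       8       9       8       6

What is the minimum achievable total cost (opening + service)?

Minimum total cost: 22

For any fixed open set, each sensor cluster goes to its cheapest open site; total = fixed + service.
{Site 2, Site 3}: P→Site 2 2, Q→Site 3 2, R→Site 2 4, S→Site 2 3, T→Site 3 5. Service 16; fixed 6; total 22.
{Site 1, Site 2, Site 3}: service 15 + fixed 8 = 23
{Site 2, Site 4}: service 16 + fixed 7 = 23
{Site 1, Site 2, Site 3, Site 4, Site 5, Site 6}: P→Site 2 2, Q→Site 3 2, R→Site 2 4, S→Site 2 3, T→Site 1 4. Service 15; fixed 22; total 37.
No other subset beats 22.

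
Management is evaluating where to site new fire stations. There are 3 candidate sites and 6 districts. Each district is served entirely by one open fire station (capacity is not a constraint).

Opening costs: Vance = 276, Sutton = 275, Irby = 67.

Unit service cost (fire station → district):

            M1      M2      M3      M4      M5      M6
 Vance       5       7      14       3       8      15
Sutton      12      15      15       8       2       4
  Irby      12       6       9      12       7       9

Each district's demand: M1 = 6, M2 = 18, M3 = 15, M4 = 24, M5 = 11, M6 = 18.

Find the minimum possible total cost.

Minimum total cost: 909

For any fixed open set, each district goes to its cheapest open site; total = fixed + service.
{Irby}: M1→Irby 12·6=72, M2→Irby 6·18=108, M3→Irby 9·15=135, M4→Irby 12·24=288, M5→Irby 7·11=77, M6→Irby 9·18=162. Service 842; fixed 67; total 909.
{Vance, Irby}: M1→Vance 5·6=30, M2→Irby 6·18=108, M3→Irby 9·15=135, M4→Vance 3·24=72, M5→Irby 7·11=77, M6→Irby 9·18=162. Service 584; fixed 343; total 927.
{Sutton, Irby}: service 601 + fixed 342 = 943
{Vance, Sutton, Irby}: service 439 + fixed 618 = 1057
(All 7 nonempty subsets were checked; Irby only is lowest.)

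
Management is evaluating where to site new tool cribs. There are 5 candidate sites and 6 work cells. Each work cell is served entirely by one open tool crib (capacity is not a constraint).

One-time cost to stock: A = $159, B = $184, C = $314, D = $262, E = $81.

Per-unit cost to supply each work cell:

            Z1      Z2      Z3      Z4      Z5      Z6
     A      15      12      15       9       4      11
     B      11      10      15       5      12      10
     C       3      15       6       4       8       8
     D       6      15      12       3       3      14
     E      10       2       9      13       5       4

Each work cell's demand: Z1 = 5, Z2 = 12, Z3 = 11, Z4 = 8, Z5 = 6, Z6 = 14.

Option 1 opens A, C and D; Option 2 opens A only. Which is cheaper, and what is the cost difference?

Option 2 is cheaper by 321.

Option 1: {A, C, D}: Z1→C 3·5=15, Z2→A 12·12=144, Z3→C 6·11=66, Z4→D 3·8=24, Z5→D 3·6=18, Z6→C 8·14=112. Service 379; fixed 735; total 1114.
Option 2: {A}: Z1→A 15·5=75, Z2→A 12·12=144, Z3→A 15·11=165, Z4→A 9·8=72, Z5→A 4·6=24, Z6→A 11·14=154. Service 634; fixed 159; total 793.
Difference: |1114 − 793| = 321.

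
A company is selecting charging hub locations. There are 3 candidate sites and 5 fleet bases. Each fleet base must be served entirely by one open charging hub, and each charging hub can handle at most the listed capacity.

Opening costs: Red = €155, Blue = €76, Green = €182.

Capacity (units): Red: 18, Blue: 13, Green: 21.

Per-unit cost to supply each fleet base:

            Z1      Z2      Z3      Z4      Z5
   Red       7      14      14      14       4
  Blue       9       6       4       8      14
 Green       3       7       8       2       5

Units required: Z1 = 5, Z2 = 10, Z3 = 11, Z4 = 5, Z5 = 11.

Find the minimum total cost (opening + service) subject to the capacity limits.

Open {Red, Blue, Green}: Z1→Green 3·5=15, Z2→Green 7·10=70, Z3→Blue 4·11=44, Z4→Green 2·5=10, Z5→Red 4·11=44.
Loads: Red carries 11/18, Blue carries 11/13, Green carries 20/21. Service 183; fixed 413; total 596.
Next best feasible plan costs 616.

Minimum total cost: 596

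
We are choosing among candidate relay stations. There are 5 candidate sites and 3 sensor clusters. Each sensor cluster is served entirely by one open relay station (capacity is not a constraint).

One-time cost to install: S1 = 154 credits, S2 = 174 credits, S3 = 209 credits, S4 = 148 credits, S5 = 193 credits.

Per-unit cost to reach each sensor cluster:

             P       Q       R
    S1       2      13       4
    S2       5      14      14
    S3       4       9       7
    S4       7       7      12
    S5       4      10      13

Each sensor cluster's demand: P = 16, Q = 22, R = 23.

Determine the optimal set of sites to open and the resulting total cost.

Open S1 only; minimum total cost 564.

For any fixed open set, each sensor cluster goes to its cheapest open site; total = fixed + service.
{S1}: P→S1 2·16=32, Q→S1 13·22=286, R→S1 4·23=92. Service 410; fixed 154; total 564.
{S1, S4}: service 278 + fixed 302 = 580
{S3}: service 423 + fixed 209 = 632
{S1, S2, S3, S4, S5}: P→S1 2·16=32, Q→S4 7·22=154, R→S1 4·23=92. Service 278; fixed 878; total 1156.
No other subset beats 564.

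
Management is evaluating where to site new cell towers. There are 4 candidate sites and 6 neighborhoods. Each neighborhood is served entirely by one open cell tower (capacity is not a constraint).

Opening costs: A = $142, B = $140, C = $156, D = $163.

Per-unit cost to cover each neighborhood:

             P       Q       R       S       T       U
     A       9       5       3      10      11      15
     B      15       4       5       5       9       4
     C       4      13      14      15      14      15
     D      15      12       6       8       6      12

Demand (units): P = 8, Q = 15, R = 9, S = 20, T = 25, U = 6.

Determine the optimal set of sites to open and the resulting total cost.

Open B only; minimum total cost 714.

For any fixed open set, each neighborhood goes to its cheapest open site; total = fixed + service.
{B}: P→B 15·8=120, Q→B 4·15=60, R→B 5·9=45, S→B 5·20=100, T→B 9·25=225, U→B 4·6=24. Service 574; fixed 140; total 714.
{B, C}: P→C 4·8=32, Q→B 4·15=60, R→B 5·9=45, S→B 5·20=100, T→B 9·25=225, U→B 4·6=24. Service 486; fixed 296; total 782.
{A, B}: P→A 9·8=72, Q→B 4·15=60, R→A 3·9=27, S→B 5·20=100, T→B 9·25=225, U→B 4·6=24. Service 508; fixed 282; total 790.
{A, B, C, D}: P→C 4·8=32, Q→B 4·15=60, R→A 3·9=27, S→B 5·20=100, T→D 6·25=150, U→B 4·6=24. Service 393; fixed 601; total 994.
No other subset beats 714.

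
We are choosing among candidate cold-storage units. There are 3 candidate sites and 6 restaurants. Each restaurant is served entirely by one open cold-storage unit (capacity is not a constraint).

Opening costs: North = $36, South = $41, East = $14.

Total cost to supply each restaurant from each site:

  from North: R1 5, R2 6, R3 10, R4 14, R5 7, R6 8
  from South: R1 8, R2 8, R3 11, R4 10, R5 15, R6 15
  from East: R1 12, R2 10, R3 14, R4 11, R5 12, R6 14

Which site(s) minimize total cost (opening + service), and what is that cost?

For any fixed open set, each restaurant goes to its cheapest open site; total = fixed + service.
{North}: R1→North 5, R2→North 6, R3→North 10, R4→North 14, R5→North 7, R6→North 8. Service 50; fixed 36; total 86.
{East}: service 73 + fixed 14 = 87
{North, East}: R1→North 5, R2→North 6, R3→North 10, R4→East 11, R5→North 7, R6→North 8. Service 47; fixed 50; total 97.
{North, South, East}: service 46 + fixed 91 = 137
No other subset beats 86.

Open North only; minimum total cost 86.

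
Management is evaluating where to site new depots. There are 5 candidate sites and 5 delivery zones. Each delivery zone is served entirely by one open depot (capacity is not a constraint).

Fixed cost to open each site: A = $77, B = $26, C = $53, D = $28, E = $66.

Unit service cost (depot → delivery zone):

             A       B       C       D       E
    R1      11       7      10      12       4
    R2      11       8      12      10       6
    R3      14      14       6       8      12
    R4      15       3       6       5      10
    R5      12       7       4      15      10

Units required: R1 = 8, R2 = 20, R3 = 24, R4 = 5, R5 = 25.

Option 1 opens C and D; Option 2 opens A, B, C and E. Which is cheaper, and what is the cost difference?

Option 1 is cheaper by 3.

Option 1: {C, D}: R1→C 10·8=80, R2→D 10·20=200, R3→C 6·24=144, R4→D 5·5=25, R5→C 4·25=100. Service 549; fixed 81; total 630.
Option 2: {A, B, C, E}: R1→E 4·8=32, R2→E 6·20=120, R3→C 6·24=144, R4→B 3·5=15, R5→C 4·25=100. Service 411; fixed 222; total 633.
Difference: |630 − 633| = 3.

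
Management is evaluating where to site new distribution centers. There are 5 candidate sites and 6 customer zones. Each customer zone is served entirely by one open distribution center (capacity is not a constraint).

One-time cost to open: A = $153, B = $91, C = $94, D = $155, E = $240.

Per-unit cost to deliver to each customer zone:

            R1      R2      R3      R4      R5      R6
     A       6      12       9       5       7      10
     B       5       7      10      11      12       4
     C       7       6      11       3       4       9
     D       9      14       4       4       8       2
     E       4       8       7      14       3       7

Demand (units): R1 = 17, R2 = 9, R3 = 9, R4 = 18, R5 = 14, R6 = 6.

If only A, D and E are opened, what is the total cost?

Total cost: 850

Each customer zone is assigned to its cheapest site among the open ones.
{A, D, E}: R1→E 4·17=68, R2→E 8·9=72, R3→D 4·9=36, R4→D 4·18=72, R5→E 3·14=42, R6→D 2·6=12. Service 302; fixed 548; total 850.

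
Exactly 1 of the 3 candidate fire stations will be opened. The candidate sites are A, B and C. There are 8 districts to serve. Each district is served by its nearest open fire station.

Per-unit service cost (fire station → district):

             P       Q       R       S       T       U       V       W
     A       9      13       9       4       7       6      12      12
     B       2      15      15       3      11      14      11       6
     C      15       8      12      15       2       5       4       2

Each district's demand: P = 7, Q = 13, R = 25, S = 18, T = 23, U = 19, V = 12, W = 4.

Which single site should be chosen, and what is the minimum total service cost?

With exactly 1 open, each district uses its cheapest among the chosen.
{C}: P→C 15·7=105, Q→C 8·13=104, R→C 12·25=300, S→C 15·18=270, T→C 2·23=46, U→C 5·19=95, V→C 4·12=48, W→C 2·4=8. Service cost 976.
{A}: service cost 996
{B}: service cost 1313
Among all 3 size-1 choices, {C} is lowest.

Choose C only; total service cost 976.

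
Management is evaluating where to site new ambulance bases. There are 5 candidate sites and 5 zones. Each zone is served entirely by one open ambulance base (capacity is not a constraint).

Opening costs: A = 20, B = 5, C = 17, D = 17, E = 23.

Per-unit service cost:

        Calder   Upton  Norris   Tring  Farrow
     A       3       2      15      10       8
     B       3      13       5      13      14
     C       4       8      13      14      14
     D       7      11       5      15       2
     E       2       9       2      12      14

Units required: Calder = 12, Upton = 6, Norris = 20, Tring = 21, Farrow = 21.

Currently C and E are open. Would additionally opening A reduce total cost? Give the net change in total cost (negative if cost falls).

Yes — net change −184 (cost falls by 184).

Current service cost with {C, E}: 658.
Adding A: each zone re-picks its cheapest; new service cost 454, saving 204.
Extra fixed cost: 20. Net change = 20 − 204 = -184.
(Totals: 698 → 514.)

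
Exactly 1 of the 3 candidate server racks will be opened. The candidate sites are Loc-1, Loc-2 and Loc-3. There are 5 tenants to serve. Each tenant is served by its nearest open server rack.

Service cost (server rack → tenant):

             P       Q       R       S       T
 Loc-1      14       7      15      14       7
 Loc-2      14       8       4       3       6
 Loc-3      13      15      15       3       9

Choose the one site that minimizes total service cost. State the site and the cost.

With exactly 1 open, each tenant uses its cheapest among the chosen.
{Loc-2}: P→Loc-2 14, Q→Loc-2 8, R→Loc-2 4, S→Loc-2 3, T→Loc-2 6. Service cost 35.
{Loc-3}: service cost 55
{Loc-1}: service cost 57
Among all 3 size-1 choices, {Loc-2} is lowest.

Choose Loc-2 only; total service cost 35.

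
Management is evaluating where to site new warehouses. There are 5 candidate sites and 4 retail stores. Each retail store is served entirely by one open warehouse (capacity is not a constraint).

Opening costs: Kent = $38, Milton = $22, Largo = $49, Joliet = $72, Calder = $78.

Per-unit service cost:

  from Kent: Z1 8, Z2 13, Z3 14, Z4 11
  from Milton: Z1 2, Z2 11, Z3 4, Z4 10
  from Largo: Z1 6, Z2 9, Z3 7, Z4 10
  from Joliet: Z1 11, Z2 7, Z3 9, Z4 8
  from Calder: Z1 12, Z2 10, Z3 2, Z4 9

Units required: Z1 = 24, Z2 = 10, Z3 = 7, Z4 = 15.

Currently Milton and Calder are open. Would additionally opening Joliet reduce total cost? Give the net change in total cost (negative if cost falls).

Current service cost with {Milton, Calder}: 297.
Adding Joliet: each retail store re-picks its cheapest; new service cost 252, saving 45.
Extra fixed cost: 72. Net change = 72 − 45 = 27.
(Totals: 397 → 424.)

No — net change +27 (cost rises by 27).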